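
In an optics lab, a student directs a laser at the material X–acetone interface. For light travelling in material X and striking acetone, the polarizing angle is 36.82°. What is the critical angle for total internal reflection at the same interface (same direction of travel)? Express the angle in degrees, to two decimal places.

n₂/n₁ = tan 36.82° = 0.7486; the critical angle satisfies sin θ_c = n₂/n₁.
θ_c = arcsin(0.7486) = 48.47°.

θ_c ≈ 48.47°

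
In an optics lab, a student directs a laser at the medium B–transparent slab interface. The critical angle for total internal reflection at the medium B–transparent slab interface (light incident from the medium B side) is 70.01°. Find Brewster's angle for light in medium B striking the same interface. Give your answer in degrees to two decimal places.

θ_B ≈ 43.22°

At the critical angle sin θ_c = n₂/n₁, giving n₂/n₁ = sin 70.01° = 0.9398.
Then tan θ_B = n₂/n₁ = 0.9398, so θ_B = arctan 0.9398 = 43.22°.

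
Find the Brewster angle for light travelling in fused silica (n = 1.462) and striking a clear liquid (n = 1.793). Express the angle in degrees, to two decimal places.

θ_B ≈ 50.81°

At Brewster's angle the reflected and refracted rays are perpendicular, which with Snell's law gives tan θ_B = n₂/n₁.
Brewster's condition: tan θ_B = n₂/n₁ = 1.793/1.462 = 1.2264. Taking the arctangent, θ_B = 50.81°.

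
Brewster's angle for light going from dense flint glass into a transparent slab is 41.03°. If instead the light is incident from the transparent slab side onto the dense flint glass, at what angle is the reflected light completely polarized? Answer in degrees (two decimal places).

Reversing the direction swaps n₁ and n₂, so tan θ_B' = 1/tan θ_B and θ_B' = 90° − θ_B.
Hence θ_B' = 90° − 41.03° = 48.97°.

θ_B' ≈ 48.97°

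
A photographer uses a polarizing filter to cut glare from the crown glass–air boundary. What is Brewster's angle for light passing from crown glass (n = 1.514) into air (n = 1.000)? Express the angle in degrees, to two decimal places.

θ_B ≈ 33.44°

Brewster's condition: tan θ_B = n₂/n₁ = 1.000/1.514 = 0.6605.
θ_B = arctan(0.6605) = 33.44°.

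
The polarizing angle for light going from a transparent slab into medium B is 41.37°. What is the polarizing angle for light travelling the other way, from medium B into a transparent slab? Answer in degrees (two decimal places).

tan θ_B' = n₁/n₂ = 1/tan θ_B, so θ_B' = 90° − θ_B.
θ_B' = 90° − 41.37° = 48.63°.

θ_B' ≈ 48.63°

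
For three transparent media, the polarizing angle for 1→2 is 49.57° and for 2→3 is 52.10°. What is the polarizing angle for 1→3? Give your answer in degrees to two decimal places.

θ_B ≈ 56.45°

tan θ_B(1→2) = n₂/n₁ = tan 49.57° = 1.1738.
tan θ_B(2→3) = n₃/n₂ = tan 52.10° = 1.2846.
Multiplying, n₃/n₁ = 1.1738 × 1.2846 = 1.5077, and θ_B(1→3) = arctan 1.5077 = 56.45°.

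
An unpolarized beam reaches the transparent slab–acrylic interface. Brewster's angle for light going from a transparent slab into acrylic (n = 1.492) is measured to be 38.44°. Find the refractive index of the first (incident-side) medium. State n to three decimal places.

n ≈ 1.880

At Brewster's angle, tan θ_B = n₂/n₁ with n₁ on the incident side (a transparent slab) and n₂ on the transmitted side (acrylic).
n₁ = n₂ / tan θ_B = 1.492 / tan 38.44° = 1.880.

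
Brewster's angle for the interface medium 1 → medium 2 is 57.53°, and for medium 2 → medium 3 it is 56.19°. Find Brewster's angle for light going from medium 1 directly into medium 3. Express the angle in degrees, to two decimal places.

tan θ_B(1→2) = n₂/n₁ = tan 57.53° = 1.5715.
tan θ_B(2→3) = n₃/n₂ = tan 56.19° = 1.4932.
n₃/n₁ = 2.3466. Then tan θ_B(1→3) = n₃/n₁, so θ_B(1→3) = arctan(2.3466) = 66.92°.

θ_B ≈ 66.92°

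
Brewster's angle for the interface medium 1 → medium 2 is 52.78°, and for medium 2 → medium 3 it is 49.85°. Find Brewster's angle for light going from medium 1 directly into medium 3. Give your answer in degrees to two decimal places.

θ_B ≈ 57.35°

Each Brewster angle gives a ratio: n₂/n₁ = tan 52.78° = 1.3165, n₃/n₂ = tan 49.85° = 1.1854.
So n₃/n₁ = (n₂/n₁)(n₃/n₂) = 1.3165 × 1.1854 = 1.5606.
θ_B(1→3) = arctan(1.5606) = 57.35°.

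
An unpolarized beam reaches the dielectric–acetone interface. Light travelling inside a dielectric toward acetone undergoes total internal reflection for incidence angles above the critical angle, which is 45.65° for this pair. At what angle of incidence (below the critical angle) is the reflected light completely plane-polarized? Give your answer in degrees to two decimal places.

θ_B ≈ 35.57°

At the critical angle sin θ_c = n₂/n₁, giving n₂/n₁ = sin 45.65° = 0.7151.
Then tan θ_B = n₂/n₁ = 0.7151, so θ_B = arctan 0.7151 = 35.57°.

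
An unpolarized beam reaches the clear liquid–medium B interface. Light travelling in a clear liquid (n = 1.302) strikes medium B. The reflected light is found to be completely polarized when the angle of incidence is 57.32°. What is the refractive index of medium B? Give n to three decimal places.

Full polarization of the reflected beam means tan θ_B = n₂/n₁, where n₁ is the incident medium (a clear liquid).
n₂ = n₁ tan θ_B = 1.302 × tan 57.32° = 2.030.

n ≈ 2.030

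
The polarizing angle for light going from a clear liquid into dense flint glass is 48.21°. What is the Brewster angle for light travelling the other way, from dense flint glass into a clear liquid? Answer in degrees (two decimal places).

Reversing the direction swaps n₁ and n₂, so tan θ_B' = 1/tan θ_B and θ_B' = 90° − θ_B.
Hence θ_B' = 90° − 48.21° = 41.79°.

θ_B' ≈ 41.79°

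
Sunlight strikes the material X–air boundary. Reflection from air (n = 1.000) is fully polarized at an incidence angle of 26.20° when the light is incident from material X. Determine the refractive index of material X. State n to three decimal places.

Brewster's law: tan θ_B = n₂/n₁ (light incident in material X, refracted into air).
n₁ = n₂ / tan θ_B = 1.000 / tan 26.20° = 2.032.

n ≈ 2.032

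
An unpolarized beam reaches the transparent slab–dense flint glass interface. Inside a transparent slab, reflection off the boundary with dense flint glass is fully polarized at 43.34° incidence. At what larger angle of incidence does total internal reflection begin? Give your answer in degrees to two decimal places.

θ_c ≈ 70.68°

tan θ_B = n₂/n₁ = tan 43.34° = 0.9437.
Total internal reflection: sin θ_c = n₂/n₁ = 0.9437.
θ_c = arcsin(0.9437) = 70.68°.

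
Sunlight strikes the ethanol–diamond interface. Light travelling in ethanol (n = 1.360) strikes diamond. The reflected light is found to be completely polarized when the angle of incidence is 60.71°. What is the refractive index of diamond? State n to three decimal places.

n ≈ 2.424

Full polarization of the reflected beam means tan θ_B = n₂/n₁, where n₁ is the incident medium (ethanol).
n₂ = n₁ tan θ_B = 1.360 × tan 60.71° = 2.424.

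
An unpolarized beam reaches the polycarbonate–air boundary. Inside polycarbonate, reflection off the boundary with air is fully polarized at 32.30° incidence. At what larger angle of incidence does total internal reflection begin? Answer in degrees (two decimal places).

n₂/n₁ = tan 32.30° = 0.6322; the critical angle satisfies sin θ_c = n₂/n₁.
θ_c = arcsin(0.6322) = 39.21°.

θ_c ≈ 39.21°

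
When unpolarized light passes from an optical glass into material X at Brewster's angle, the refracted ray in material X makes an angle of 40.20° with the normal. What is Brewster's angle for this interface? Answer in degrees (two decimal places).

Brewster's condition makes the reflected and refracted beams perpendicular: θ_B + θ_t = 90°.
So θ_B = 90° − θ_t = 90° − 40.20° = 49.80°.

θ_B ≈ 49.80°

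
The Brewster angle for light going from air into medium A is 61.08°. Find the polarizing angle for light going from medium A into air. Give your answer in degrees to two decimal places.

θ_B' ≈ 28.92°

Reversing the direction swaps n₁ and n₂, so tan θ_B' = 1/tan θ_B and θ_B' = 90° − θ_B.
Hence θ_B' = 90° − 61.08° = 28.92°.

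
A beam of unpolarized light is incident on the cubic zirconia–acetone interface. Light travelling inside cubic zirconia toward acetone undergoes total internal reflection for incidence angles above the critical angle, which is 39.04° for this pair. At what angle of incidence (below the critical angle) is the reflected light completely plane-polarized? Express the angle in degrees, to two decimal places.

At the critical angle sin θ_c = n₂/n₁, giving n₂/n₁ = sin 39.04° = 0.6299.
Then tan θ_B = n₂/n₁ = 0.6299, so θ_B = arctan 0.6299 = 32.21°.

θ_B ≈ 32.21°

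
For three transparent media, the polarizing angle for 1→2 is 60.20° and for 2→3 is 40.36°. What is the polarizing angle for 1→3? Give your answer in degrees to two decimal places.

tan θ_B(1→2) = n₂/n₁ = tan 60.20° = 1.7461.
tan θ_B(2→3) = n₃/n₂ = tan 40.36° = 0.8499.
Multiplying, n₃/n₁ = 1.7461 × 0.8499 = 1.4839, and θ_B(1→3) = arctan 1.4839 = 56.02°.

θ_B ≈ 56.02°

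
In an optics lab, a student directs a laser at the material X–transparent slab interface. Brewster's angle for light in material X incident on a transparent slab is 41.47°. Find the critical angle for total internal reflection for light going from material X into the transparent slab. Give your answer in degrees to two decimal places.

θ_c ≈ 62.10°

tan θ_B = n₂/n₁ = tan 41.47° = 0.8838.
Total internal reflection: sin θ_c = n₂/n₁ = 0.8838.
θ_c = arcsin(0.8838) = 62.10°.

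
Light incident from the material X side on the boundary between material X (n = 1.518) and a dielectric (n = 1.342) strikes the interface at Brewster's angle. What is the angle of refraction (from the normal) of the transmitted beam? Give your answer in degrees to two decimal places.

θ_B = arctan(n₂/n₁) = arctan(1.342/1.518) = 41.48°.
At Brewster's angle the reflected and refracted rays are perpendicular, so θ_t = 90° − θ_B = 90° − 41.48° = 48.52°.

θ_t ≈ 48.52°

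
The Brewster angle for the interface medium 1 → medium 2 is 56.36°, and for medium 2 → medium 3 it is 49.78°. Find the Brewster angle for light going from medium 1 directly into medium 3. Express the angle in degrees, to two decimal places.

θ_B ≈ 60.63°

n₂/n₁ = tan 56.36° = 1.5028 and n₃/n₂ = tan 49.78° = 1.1825.
So n₃/n₁ = (n₂/n₁)(n₃/n₂) = 1.5028 × 1.1825 = 1.7771.
θ_B(1→3) = arctan(1.7771) = 60.63°.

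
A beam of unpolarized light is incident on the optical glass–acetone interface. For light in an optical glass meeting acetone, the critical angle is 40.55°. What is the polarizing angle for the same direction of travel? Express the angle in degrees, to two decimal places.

At the critical angle sin θ_c = n₂/n₁, giving n₂/n₁ = sin 40.55° = 0.6501.
Then tan θ_B = n₂/n₁ = 0.6501, so θ_B = arctan 0.6501 = 33.03°.

θ_B ≈ 33.03°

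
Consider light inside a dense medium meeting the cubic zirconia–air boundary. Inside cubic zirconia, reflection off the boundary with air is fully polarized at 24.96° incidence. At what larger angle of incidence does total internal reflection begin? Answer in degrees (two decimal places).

n₂/n₁ = tan 24.96° = 0.4655; the critical angle satisfies sin θ_c = n₂/n₁.
θ_c = arcsin(0.4655) = 27.74°.

θ_c ≈ 27.74°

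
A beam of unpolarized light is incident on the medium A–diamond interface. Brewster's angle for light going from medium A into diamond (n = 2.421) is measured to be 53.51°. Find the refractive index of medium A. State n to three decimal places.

n ≈ 1.791

At Brewster's angle, tan θ_B = n₂/n₁ with n₁ on the incident side (medium A) and n₂ on the transmitted side (diamond).
n₁ = n₂ / tan θ_B = 2.421 / tan 53.51° = 1.791.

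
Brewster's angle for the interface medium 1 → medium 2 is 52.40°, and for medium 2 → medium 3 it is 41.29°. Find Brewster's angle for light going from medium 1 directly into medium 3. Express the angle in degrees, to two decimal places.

Each Brewster angle gives a ratio: n₂/n₁ = tan 52.40° = 1.2985, n₃/n₂ = tan 41.29° = 0.8782.
n₃/n₁ = 1.1404. Then tan θ_B(1→3) = n₃/n₁, so θ_B(1→3) = arctan(1.1404) = 48.75°.

θ_B ≈ 48.75°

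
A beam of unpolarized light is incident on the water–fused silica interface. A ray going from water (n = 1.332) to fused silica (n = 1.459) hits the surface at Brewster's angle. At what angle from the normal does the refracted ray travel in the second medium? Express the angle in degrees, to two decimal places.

θ_B = arctan(n₂/n₁) = arctan(1.459/1.332) = 47.61°.
At Brewster's angle the reflected and refracted rays are perpendicular, so θ_t = 90° − θ_B = 90° − 47.61° = 42.39°.

θ_t ≈ 42.39°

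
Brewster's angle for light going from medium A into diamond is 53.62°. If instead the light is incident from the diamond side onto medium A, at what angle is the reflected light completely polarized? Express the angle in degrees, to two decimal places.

θ_B' ≈ 36.38°

The two Brewster angles are complementary: θ_B' = 90° − θ_B = 90° − 53.62° = 36.38°.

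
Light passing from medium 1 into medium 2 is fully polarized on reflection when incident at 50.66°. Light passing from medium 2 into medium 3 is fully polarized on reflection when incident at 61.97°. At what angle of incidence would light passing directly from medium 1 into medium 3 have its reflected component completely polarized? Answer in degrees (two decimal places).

Each Brewster angle gives a ratio: n₂/n₁ = tan 50.66° = 1.2200, n₃/n₂ = tan 61.97° = 1.8784.
So n₃/n₁ = (n₂/n₁)(n₃/n₂) = 1.2200 × 1.8784 = 2.2916.
θ_B(1→3) = arctan(2.2916) = 66.42°.

θ_B ≈ 66.42°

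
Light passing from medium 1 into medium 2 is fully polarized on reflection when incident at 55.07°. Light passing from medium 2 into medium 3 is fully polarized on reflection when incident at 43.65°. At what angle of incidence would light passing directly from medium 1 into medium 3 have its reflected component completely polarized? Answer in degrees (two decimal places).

tan θ_B(1→2) = n₂/n₁ = tan 55.07° = 1.4319.
tan θ_B(2→3) = n₃/n₂ = tan 43.65° = 0.9540.
n₃/n₁ = 1.3659. Then tan θ_B(1→3) = n₃/n₁, so θ_B(1→3) = arctan(1.3659) = 53.79°.

θ_B ≈ 53.79°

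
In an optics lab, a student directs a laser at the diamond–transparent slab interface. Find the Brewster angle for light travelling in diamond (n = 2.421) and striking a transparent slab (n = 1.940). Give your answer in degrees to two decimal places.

θ_B ≈ 38.71°

At Brewster's angle the reflected and refracted rays are perpendicular, which with Snell's law gives tan θ_B = n₂/n₁.
Here n₂/n₁ = 1.940/2.421 = 0.8013, and Brewster's law gives tan θ_B = n₂/n₁. Taking the arctangent, θ_B = 38.71°.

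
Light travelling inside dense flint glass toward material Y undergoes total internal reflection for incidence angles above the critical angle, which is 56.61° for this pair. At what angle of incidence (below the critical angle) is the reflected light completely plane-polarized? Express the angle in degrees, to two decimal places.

At the critical angle sin θ_c = n₂/n₁, giving n₂/n₁ = sin 56.61° = 0.8349.
Then tan θ_B = n₂/n₁ = 0.8349, so θ_B = arctan 0.8349 = 39.86°.

θ_B ≈ 39.86°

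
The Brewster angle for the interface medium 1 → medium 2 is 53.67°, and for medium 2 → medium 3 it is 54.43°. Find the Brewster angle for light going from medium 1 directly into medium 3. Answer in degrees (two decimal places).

Each Brewster angle gives a ratio: n₂/n₁ = tan 53.67° = 1.3598, n₃/n₂ = tan 54.43° = 1.3983.
So n₃/n₁ = (n₂/n₁)(n₃/n₂) = 1.3598 × 1.3983 = 1.9015.
θ_B(1→3) = arctan(1.9015) = 62.26°.

θ_B ≈ 62.26°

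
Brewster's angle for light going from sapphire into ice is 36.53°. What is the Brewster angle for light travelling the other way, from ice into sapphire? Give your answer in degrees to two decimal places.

The two Brewster angles are complementary: θ_B' = 90° − θ_B = 90° − 36.53° = 53.47°.

θ_B' ≈ 53.47°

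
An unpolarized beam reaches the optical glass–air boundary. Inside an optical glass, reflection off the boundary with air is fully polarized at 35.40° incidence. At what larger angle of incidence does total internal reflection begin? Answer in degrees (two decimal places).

θ_c ≈ 45.29°

tan θ_B = n₂/n₁ = tan 35.40° = 0.7107.
Total internal reflection: sin θ_c = n₂/n₁ = 0.7107.
θ_c = arcsin(0.7107) = 45.29°.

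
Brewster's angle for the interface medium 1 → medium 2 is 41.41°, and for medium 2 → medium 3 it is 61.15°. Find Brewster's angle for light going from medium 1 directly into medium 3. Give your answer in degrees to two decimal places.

θ_B ≈ 58.01°

tan θ_B(1→2) = n₂/n₁ = tan 41.41° = 0.8819.
tan θ_B(2→3) = n₃/n₂ = tan 61.15° = 1.8152.
So n₃/n₁ = (n₂/n₁)(n₃/n₂) = 0.8819 × 1.8152 = 1.6009.
θ_B(1→3) = arctan(1.6009) = 58.01°.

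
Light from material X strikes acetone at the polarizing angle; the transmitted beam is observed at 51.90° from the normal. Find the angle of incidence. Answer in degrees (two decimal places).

θ_B ≈ 38.10°

Brewster's condition makes the reflected and refracted beams perpendicular: θ_B + θ_t = 90°.
So θ_B = 90° − θ_t = 90° − 51.90° = 38.10°.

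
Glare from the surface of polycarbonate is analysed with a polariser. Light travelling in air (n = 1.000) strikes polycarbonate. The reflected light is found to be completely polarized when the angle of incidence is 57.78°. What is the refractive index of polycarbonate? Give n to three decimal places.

At Brewster's angle, tan θ_B = n₂/n₁ with n₁ on the incident side (air) and n₂ on the transmitted side (polycarbonate).
n₂ = n₁ tan θ_B = 1.000 × tan 57.78° = 1.587.

n ≈ 1.587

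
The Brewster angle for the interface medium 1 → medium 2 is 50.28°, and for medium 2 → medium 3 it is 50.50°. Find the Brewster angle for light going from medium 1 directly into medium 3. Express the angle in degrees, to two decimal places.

Each Brewster angle gives a ratio: n₂/n₁ = tan 50.28° = 1.2037, n₃/n₂ = tan 50.50° = 1.2131.
So n₃/n₁ = (n₂/n₁)(n₃/n₂) = 1.2037 × 1.2131 = 1.4601.
θ_B(1→3) = arctan(1.4601) = 55.59°.

θ_B ≈ 55.59°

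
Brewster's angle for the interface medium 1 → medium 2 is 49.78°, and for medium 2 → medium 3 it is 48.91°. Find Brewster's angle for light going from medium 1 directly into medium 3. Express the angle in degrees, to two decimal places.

θ_B ≈ 53.59°

tan θ_B(1→2) = n₂/n₁ = tan 49.78° = 1.1825.
tan θ_B(2→3) = n₃/n₂ = tan 48.91° = 1.1467.
So n₃/n₁ = (n₂/n₁)(n₃/n₂) = 1.1825 × 1.1467 = 1.3560.
θ_B(1→3) = arctan(1.3560) = 53.59°.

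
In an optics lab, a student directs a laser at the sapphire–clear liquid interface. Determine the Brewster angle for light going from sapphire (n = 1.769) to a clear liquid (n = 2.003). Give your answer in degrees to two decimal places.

θ_B ≈ 48.55°

At Brewster's angle the reflected and refracted rays are perpendicular, which with Snell's law gives tan θ_B = n₂/n₁.
Brewster's condition: tan θ_B = n₂/n₁ = 2.003/1.769 = 1.1323.
θ_B = arctan(1.1323) = 48.55°.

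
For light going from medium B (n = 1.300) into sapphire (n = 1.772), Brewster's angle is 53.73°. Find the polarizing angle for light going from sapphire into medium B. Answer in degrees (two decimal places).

θ_B' ≈ 36.27°

Reversing the direction swaps n₁ and n₂, so tan θ_B' = 1/tan θ_B and θ_B' = 90° − θ_B.
Hence θ_B' = 90° − 53.73° = 36.27°.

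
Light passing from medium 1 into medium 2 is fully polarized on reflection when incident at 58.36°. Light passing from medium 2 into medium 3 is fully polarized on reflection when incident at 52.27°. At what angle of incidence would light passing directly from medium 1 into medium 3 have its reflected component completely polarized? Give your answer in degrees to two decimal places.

θ_B ≈ 64.51°

tan θ_B(1→2) = n₂/n₁ = tan 58.36° = 1.6229.
tan θ_B(2→3) = n₃/n₂ = tan 52.27° = 1.2924.
n₃/n₁ = 2.0976. Then tan θ_B(1→3) = n₃/n₁, so θ_B(1→3) = arctan(2.0976) = 64.51°.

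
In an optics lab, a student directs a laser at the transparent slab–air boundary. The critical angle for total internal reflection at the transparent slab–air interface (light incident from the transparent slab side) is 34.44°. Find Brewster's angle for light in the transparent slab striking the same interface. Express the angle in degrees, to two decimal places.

θ_B ≈ 29.49°

sin θ_c = n₂/n₁, so n₂/n₁ = sin 34.44° = 0.5655.
Brewster: tan θ_B = n₂/n₁ = 0.5655.
θ_B = arctan(0.5655) = 29.49°.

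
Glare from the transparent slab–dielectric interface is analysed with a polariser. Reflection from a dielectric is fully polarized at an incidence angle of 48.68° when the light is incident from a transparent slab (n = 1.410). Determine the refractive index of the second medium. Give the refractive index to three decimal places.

At the Brewster angle, tan θ_B = n₂/n₁ with n₁ on the incident side (a transparent slab) and n₂ on the transmitted side (a dielectric).
n₂ = n₁ tan θ_B = 1.410 × tan 48.68° = 1.604.

n ≈ 1.604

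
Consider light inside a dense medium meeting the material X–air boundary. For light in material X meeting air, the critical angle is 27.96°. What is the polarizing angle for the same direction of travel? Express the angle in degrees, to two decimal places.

θ_B ≈ 25.12°

At the critical angle sin θ_c = n₂/n₁, giving n₂/n₁ = sin 27.96° = 0.4689.
Then tan θ_B = n₂/n₁ = 0.4689, so θ_B = arctan 0.4689 = 25.12°.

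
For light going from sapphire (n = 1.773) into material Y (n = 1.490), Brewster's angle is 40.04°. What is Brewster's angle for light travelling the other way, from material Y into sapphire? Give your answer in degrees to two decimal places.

θ_B' ≈ 49.96°

Reversing the direction swaps n₁ and n₂, so tan θ_B' = 1/tan θ_B and θ_B' = 90° − θ_B.
Hence θ_B' = 90° − 40.04° = 49.96°.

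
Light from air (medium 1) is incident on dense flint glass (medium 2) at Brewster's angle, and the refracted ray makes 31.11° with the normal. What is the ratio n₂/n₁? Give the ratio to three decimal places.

n₂/n₁ ≈ 1.657

At Brewster incidence θ_B = 90° − θ_t = 90° − 31.11° = 58.89°.
tan θ_B = n₂/n₁, so n₂/n₁ = tan 58.89° = 1.657.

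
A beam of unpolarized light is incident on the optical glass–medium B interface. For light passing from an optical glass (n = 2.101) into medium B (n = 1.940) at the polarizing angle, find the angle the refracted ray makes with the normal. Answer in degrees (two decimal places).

θ_t ≈ 47.28°

tan θ_B = n₂/n₁ = 1.940/2.101 = 0.9234, so θ_B = 42.72°.
Since θ_B + θ_t = 90° at Brewster incidence, θ_t = 90° − 42.72° = 47.28°.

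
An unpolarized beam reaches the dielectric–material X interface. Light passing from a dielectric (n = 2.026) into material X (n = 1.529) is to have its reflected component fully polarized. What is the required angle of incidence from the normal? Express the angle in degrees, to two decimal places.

θ_B ≈ 37.04°

The reflected p-component vanishes when tan θ_B = n₂/n₁.
Brewster's condition: tan θ_B = n₂/n₁ = 1.529/2.026 = 0.7547. Taking the arctangent, θ_B = 37.04°.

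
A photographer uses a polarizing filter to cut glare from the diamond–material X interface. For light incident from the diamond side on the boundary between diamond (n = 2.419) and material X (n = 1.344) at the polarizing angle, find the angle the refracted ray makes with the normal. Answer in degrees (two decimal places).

θ_t ≈ 60.94°

tan θ_B = n₂/n₁ = 1.344/2.419 = 0.5556, so θ_B = 29.06°.
The refracted ray is perpendicular to the reflected ray, so θ_t = 90° − θ_B = 60.94°.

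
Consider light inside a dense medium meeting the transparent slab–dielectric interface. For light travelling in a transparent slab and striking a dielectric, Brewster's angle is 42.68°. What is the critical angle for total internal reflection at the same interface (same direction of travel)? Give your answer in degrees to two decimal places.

tan θ_B = n₂/n₁ = tan 42.68° = 0.9221.
Total internal reflection: sin θ_c = n₂/n₁ = 0.9221.
θ_c = arcsin(0.9221) = 67.24°.

θ_c ≈ 67.24°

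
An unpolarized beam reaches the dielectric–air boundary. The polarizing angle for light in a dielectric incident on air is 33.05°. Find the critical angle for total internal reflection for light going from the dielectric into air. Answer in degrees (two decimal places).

θ_c ≈ 40.59°

From Brewster, n₂/n₁ = tan θ_B = tan 33.05° = 0.6506.
Then sin θ_c = n₂/n₁ = 0.6506, so θ_c = arcsin 0.6506 = 40.59°.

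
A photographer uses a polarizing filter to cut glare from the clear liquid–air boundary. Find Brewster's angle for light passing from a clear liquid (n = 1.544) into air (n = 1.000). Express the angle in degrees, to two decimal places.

θ_B ≈ 32.93°

At Brewster's angle the reflected and refracted rays are perpendicular, which with Snell's law gives tan θ_B = n₂/n₁.
tan θ_B = n₂/n₁ = 1.000/1.544 = 0.6477.
So θ_B = arctan 0.6477 = 32.93°.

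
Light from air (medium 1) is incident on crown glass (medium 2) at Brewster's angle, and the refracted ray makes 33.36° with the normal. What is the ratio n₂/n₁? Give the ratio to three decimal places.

θ_B + θ_t = 90°, so θ_B = 90° − 33.36° = 56.64°.
tan θ_B = n₂/n₁, so n₂/n₁ = tan 56.64° = 1.519.

n₂/n₁ ≈ 1.519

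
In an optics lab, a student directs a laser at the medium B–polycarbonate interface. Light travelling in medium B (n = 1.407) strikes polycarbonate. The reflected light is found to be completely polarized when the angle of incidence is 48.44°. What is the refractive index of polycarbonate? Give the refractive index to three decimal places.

Brewster's law: tan θ_B = n₂/n₁ (light incident in medium B, refracted into polycarbonate).
n₂ = n₁ tan θ_B = 1.407 × tan 48.44° = 1.587.

n ≈ 1.587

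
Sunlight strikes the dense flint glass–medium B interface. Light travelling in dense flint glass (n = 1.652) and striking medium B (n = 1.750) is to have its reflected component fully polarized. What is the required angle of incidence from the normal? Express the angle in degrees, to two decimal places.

Brewster's condition: tan θ_B = n₂/n₁ = 1.750/1.652 = 1.0593.
So θ_B = arctan 1.0593 = 46.65°.

θ_B ≈ 46.65°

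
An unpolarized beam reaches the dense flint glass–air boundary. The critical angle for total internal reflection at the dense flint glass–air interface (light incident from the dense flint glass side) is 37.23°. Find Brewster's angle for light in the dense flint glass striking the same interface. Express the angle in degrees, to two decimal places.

n₂/n₁ = sin θ_c = sin 37.23° = 0.6050.
tan θ_B equals the same ratio, so θ_B = arctan(0.6050) = 31.17°.

θ_B ≈ 31.17°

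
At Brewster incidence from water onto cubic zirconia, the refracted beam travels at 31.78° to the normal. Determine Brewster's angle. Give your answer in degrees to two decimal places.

At Brewster's angle the reflected and refracted rays are perpendicular, so θ_B + θ_t = 90°.
So θ_B = 90° − θ_t = 90° − 31.78° = 58.22°.

θ_B ≈ 58.22°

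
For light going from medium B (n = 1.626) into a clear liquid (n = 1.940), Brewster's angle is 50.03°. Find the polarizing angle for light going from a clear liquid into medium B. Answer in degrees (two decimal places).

The two Brewster angles are complementary: θ_B' = 90° − θ_B = 90° − 50.03° = 39.97°.

θ_B' ≈ 39.97°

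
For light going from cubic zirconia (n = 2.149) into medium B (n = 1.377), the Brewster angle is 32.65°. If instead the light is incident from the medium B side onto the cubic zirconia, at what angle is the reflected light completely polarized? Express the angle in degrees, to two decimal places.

θ_B' ≈ 57.35°

tan θ_B' = n₁/n₂ = 1/tan θ_B, so θ_B' = 90° − θ_B.
θ_B' = 90° − 32.65° = 57.35°.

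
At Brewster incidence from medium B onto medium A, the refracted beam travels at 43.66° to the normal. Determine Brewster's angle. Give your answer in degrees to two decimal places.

Since the reflected and refracted rays are at right angles at the polarizing angle, θ_B + θ_t = 90°.
θ_B = 90° − 43.66° = 46.34°.

θ_B ≈ 46.34°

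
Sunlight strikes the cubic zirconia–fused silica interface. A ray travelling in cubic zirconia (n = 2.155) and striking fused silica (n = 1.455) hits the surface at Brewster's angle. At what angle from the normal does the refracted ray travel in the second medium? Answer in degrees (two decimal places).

θ_B = arctan(n₂/n₁) = arctan(1.455/2.155) = 34.03°.
The refracted ray is perpendicular to the reflected ray, so θ_t = 90° − θ_B = 55.97°.

θ_t ≈ 55.97°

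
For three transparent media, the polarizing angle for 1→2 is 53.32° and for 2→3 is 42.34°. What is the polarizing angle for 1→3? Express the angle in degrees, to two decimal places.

n₂/n₁ = tan 53.32° = 1.3426 and n₃/n₂ = tan 42.34° = 0.9112.
So n₃/n₁ = (n₂/n₁)(n₃/n₂) = 1.3426 × 0.9112 = 1.2234.
θ_B(1→3) = arctan(1.2234) = 50.74°.

θ_B ≈ 50.74°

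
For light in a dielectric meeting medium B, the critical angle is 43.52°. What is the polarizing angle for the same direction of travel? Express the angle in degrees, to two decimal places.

θ_B ≈ 34.55°

sin θ_c = n₂/n₁, so n₂/n₁ = sin 43.52° = 0.6886.
Brewster: tan θ_B = n₂/n₁ = 0.6886.
θ_B = arctan(0.6886) = 34.55°.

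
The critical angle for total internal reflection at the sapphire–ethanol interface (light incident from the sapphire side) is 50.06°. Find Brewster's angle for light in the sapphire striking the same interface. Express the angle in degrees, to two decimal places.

n₂/n₁ = sin θ_c = sin 50.06° = 0.7667.
tan θ_B equals the same ratio, so θ_B = arctan(0.7667) = 37.48°.

θ_B ≈ 37.48°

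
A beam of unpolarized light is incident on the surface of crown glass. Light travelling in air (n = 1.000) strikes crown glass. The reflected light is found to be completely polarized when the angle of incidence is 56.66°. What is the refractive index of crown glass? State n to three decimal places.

n ≈ 1.520

At the polarizing angle, tan θ_B = n₂/n₁ with n₁ on the incident side (air) and n₂ on the transmitted side (crown glass).
n₂ = n₁ tan θ_B = 1.000 × tan 56.66° = 1.520.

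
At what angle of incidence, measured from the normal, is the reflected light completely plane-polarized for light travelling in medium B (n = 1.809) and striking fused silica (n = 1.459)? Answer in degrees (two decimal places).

The reflected p-component vanishes when tan θ_B = n₂/n₁.
Brewster's condition: tan θ_B = n₂/n₁ = 1.459/1.809 = 0.8065.
θ_B = arctan(0.8065) = 38.89°.

θ_B ≈ 38.89°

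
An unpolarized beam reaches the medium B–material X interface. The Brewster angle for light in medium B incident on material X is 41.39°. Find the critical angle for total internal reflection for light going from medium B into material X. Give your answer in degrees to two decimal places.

n₂/n₁ = tan 41.39° = 0.8813; the critical angle satisfies sin θ_c = n₂/n₁.
θ_c = arcsin(0.8813) = 61.80°.

θ_c ≈ 61.80°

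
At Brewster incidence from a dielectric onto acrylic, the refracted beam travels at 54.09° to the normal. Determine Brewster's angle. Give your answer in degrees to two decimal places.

At Brewster's angle the reflected and refracted rays are perpendicular, so θ_B + θ_t = 90°.
So θ_B = 90° − θ_t = 90° − 54.09° = 35.91°.

θ_B ≈ 35.91°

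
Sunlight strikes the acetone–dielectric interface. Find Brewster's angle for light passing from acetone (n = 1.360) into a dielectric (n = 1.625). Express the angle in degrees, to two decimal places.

Brewster's condition: tan θ_B = n₂/n₁ = 1.625/1.360 = 1.1949.
So θ_B = arctan 1.1949 = 50.07°.

θ_B ≈ 50.07°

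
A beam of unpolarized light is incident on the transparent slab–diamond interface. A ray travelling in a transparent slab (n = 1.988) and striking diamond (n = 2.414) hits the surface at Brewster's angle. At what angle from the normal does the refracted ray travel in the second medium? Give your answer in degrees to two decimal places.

θ_t ≈ 39.47°

tan θ_B = n₂/n₁ = 2.414/1.988 = 1.2143, so θ_B = 50.53°.
Since θ_B + θ_t = 90° at Brewster incidence, θ_t = 90° − 50.53° = 39.47°.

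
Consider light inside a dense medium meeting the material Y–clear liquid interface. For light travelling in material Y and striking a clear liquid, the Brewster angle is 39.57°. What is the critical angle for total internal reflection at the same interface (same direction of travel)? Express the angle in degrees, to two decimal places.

θ_c ≈ 55.73°

n₂/n₁ = tan 39.57° = 0.8264; the critical angle satisfies sin θ_c = n₂/n₁.
θ_c = arcsin(0.8264) = 55.73°.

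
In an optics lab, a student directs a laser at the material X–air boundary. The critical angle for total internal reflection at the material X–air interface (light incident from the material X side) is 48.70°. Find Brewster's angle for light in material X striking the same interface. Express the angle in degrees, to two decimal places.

n₂/n₁ = sin θ_c = sin 48.70° = 0.7513.
tan θ_B equals the same ratio, so θ_B = arctan(0.7513) = 36.92°.

θ_B ≈ 36.92°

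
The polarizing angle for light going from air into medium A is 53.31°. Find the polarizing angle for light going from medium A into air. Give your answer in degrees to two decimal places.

θ_B' ≈ 36.69°

tan θ_B' = n₁/n₂ = 1/tan θ_B, so θ_B' = 90° − θ_B.
θ_B' = 90° − 53.31° = 36.69°.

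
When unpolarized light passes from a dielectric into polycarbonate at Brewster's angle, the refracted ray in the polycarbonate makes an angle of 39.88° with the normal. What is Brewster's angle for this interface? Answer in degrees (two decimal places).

θ_B ≈ 50.12°

Since the reflected and refracted rays are at right angles at the polarizing angle, θ_B + θ_t = 90°.
So θ_B = 90° − θ_t = 90° − 39.88° = 50.12°.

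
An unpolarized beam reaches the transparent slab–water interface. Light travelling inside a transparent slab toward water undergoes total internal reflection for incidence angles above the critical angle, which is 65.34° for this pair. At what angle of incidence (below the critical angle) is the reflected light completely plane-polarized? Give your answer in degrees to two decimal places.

At the critical angle sin θ_c = n₂/n₁, giving n₂/n₁ = sin 65.34° = 0.9088.
Then tan θ_B = n₂/n₁ = 0.9088, so θ_B = arctan 0.9088 = 42.26°.

θ_B ≈ 42.26°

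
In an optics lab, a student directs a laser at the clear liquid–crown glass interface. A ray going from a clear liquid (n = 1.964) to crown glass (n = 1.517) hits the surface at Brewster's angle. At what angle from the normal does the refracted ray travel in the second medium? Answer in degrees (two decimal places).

θ_t ≈ 52.32°

First find Brewster's angle: tan θ_B = 1.517/1.964 = 0.7724, giving θ_B = 37.68°.
The refracted ray is perpendicular to the reflected ray, so θ_t = 90° − θ_B = 52.32°.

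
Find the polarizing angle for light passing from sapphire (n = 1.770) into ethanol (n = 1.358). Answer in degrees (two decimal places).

θ_B ≈ 37.50°

Brewster's condition: tan θ_B = n₂/n₁ = 1.358/1.770 = 0.7672.
So θ_B = arctan 0.7672 = 37.50°.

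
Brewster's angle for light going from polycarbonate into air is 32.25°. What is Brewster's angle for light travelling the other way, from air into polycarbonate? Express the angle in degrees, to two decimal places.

θ_B' ≈ 57.75°

Reversing the direction swaps n₁ and n₂, so tan θ_B' = 1/tan θ_B and θ_B' = 90° − θ_B.
Hence θ_B' = 90° − 32.25° = 57.75°.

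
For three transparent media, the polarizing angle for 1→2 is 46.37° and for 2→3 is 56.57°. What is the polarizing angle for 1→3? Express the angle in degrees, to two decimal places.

θ_B ≈ 57.82°

Each Brewster angle gives a ratio: n₂/n₁ = tan 46.37° = 1.0490, n₃/n₂ = tan 56.57° = 1.5149.
So n₃/n₁ = (n₂/n₁)(n₃/n₂) = 1.0490 × 1.5149 = 1.5891.
θ_B(1→3) = arctan(1.5891) = 57.82°.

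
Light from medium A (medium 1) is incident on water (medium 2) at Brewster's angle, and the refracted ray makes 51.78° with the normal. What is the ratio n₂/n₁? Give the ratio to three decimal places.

n₂/n₁ ≈ 0.787

θ_B + θ_t = 90°, so θ_B = 90° − 51.78° = 38.22°.
Then n₂/n₁ = tan θ_B = tan 38.22° = 0.787.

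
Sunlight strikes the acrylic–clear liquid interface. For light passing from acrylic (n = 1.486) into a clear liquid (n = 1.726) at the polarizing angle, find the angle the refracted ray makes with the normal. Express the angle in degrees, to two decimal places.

First find Brewster's angle: tan θ_B = 1.726/1.486 = 1.1615, giving θ_B = 49.27°.
At Brewster's angle the reflected and refracted rays are perpendicular, so θ_t = 90° − θ_B = 90° − 49.27° = 40.73°.

θ_t ≈ 40.73°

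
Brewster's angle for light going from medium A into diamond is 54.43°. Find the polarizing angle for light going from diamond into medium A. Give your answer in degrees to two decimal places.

θ_B' ≈ 35.57°

The two Brewster angles are complementary: θ_B' = 90° − θ_B = 90° − 54.43° = 35.57°.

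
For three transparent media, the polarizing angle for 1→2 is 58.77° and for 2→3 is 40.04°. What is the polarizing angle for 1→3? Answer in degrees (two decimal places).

n₂/n₁ = tan 58.77° = 1.6492 and n₃/n₂ = tan 40.04° = 0.8403.
Multiplying, n₃/n₁ = 1.6492 × 0.8403 = 1.3858, and θ_B(1→3) = arctan 1.3858 = 54.19°.

θ_B ≈ 54.19°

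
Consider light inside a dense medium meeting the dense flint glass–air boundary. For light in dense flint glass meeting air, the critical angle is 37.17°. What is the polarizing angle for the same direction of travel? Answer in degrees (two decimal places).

θ_B ≈ 31.14°

At the critical angle sin θ_c = n₂/n₁, giving n₂/n₁ = sin 37.17° = 0.6042.
Then tan θ_B = n₂/n₁ = 0.6042, so θ_B = arctan 0.6042 = 31.14°.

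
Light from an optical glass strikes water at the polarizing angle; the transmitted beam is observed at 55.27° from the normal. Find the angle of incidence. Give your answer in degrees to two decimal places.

At Brewster's angle the reflected and refracted rays are perpendicular, so θ_B + θ_t = 90°.
So θ_B = 90° − θ_t = 90° − 55.27° = 34.73°.

θ_B ≈ 34.73°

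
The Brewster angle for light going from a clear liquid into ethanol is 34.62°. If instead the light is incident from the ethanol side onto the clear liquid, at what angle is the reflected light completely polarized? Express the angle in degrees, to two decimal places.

tan θ_B' = n₁/n₂ = 1/tan θ_B, so θ_B' = 90° − θ_B.
θ_B' = 90° − 34.62° = 55.38°.

θ_B' ≈ 55.38°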